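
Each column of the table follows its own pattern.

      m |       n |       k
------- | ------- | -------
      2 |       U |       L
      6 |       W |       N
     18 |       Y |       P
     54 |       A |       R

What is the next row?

Column m: ×3 each step, so 2, 6, 18, 54 → 162.
Column n — letters move forward 2 places in the alphabet, wrapping Z→A: U, W, Y, A → C.
Column k: L, N, P, R → T (letters move forward 2 places in the alphabet).
So the next row is 162  C  T.

162  C  T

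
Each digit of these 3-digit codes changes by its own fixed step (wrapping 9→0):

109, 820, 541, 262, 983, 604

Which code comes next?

325

First digit goes 1, 8, 5, 2, 9, 6 → 3 (−3 each step, mod 10).
Second digit — +2 each step, mod 10: 0, 2, 4, 6, 8, 0 → 2.
Third digit: 9, 0, 1, 2, 3, 4 → 5 (+1 each step, mod 10).
Putting it together: 325.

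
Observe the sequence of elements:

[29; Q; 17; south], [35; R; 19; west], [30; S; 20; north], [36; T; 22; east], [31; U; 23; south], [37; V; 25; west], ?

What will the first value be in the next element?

32

First value — alternating steps +6, −5, +6, −5, …: 29, 35, 30, 36, 31, 37 → 32.
Letter — letters move forward 1 place in the alphabet: Q, R, S, T, U, V → W.
Third value: alternating steps +2, +1, +2, +1, …; 17, 19, 20, 22, 23, 25 → 26.
Direction: south, west, north, east, south, west → north (repeats south → west → north → east).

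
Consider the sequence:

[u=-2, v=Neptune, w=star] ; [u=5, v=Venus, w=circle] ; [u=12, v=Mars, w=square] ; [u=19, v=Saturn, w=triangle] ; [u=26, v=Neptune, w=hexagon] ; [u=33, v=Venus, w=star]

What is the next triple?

U: -2, 5, 12, 19, 26, 33 → 40 (+7 each step).
V — repeats Neptune → Venus → Mars → Saturn: Neptune, Venus, Mars, Saturn, Neptune, Venus → Mars.
For the w, repeats star → circle → square → triangle → hexagon: star, circle, square, triangle, hexagon, star → circle.
Putting it together: [u=40, v=Mars, w=circle].

[u=40, v=Mars, w=circle]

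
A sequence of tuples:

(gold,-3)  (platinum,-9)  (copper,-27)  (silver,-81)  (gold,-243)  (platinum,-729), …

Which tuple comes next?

Metal: repeats gold → platinum → copper → silver; gold, platinum, copper, silver, gold, platinum → copper.
Second component: -3, -9, -27, -81, -243, -729 → -2187 (×3 each step).
So the next tuple is (copper,-2187).

(copper,-2187)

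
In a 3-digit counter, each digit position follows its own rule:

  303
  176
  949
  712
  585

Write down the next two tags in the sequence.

358 then 121

First digit — −2 each step, mod 10: 3, 1, 9, 7, 5 → 3 → 1.
Second digit: −3 each step, mod 10, so 0, 7, 4, 1, 8 → 5 → 2.
Third digit: +3 each step, mod 10; 3, 6, 9, 2, 5 → 8 → 1.
So the next two tags are 358 and 121.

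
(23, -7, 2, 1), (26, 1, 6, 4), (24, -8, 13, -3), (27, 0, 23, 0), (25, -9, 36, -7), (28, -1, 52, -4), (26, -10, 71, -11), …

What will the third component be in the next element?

First component — alternating steps +3, −2, +3, −2, …: 23, 26, 24, 27, 25, 28, 26 → 29.
For the second component, alternating steps +8, −9, +8, −9, …: -7, 1, -8, 0, -9, -1, -10 → -2.
For the third component, differences are 4, 7, 10, … (increasing by 3 each time): 2, 6, 13, 23, 36, 52, 71 → 93.
Fourth component: alternating steps +3, −7, +3, −7, …, so 1, 4, -3, 0, -7, -4, -11 → -8.

93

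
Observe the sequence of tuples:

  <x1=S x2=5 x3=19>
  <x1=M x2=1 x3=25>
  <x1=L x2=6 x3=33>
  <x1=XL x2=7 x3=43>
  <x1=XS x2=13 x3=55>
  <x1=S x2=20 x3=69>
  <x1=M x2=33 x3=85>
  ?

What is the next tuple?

X1: repeats S → M → L → XL → XS; S, M, L, XL, XS, S, M → L.
X2: 5, 1, 6, 7, 13, 20, 33 → 53 (each term is the sum of the two before it).
X3 goes 19, 25, 33, 43, 55, 69, 85 → 103 (differences are 6, 8, 10, … (increasing by 2 each time)).
Combining the parts gives <x1=L x2=53 x3=103>.

<x1=L x2=53 x3=103>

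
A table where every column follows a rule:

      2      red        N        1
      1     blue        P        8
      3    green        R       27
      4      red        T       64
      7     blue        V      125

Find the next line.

First component: each term is the sum of the two before it; 2, 1, 3, 4, 7 → 11.
Colour: repeats red → blue → green; red, blue, green, red, blue → green.
Letter: letters move forward 2 places in the alphabet; N, P, R, T, V → X.
Fourth component: perfect cubes: 1³, 2³, 3³, …, so 1, 8, 27, 64, 125 → 216.
Combining the parts gives 11  green  X  216.

11  green  X  216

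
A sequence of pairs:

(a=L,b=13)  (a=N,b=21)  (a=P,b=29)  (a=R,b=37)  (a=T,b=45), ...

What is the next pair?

(a=V,b=53)

A: letters move forward 2 places in the alphabet; L, N, P, R, T → V.
B goes 13, 21, 29, 37, 45 → 53 (+8 each step).
Putting it together: (a=V,b=53).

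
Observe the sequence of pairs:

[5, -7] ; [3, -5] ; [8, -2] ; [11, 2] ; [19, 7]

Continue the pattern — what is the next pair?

[30, 13]

First value goes 5, 3, 8, 11, 19 → 30 (each term is the sum of the two before it).
For the second value, differences are 2, 3, 4, … (increasing by 1 each time): -7, -5, -2, 2, 7 → 13.
Combining the parts gives [30, 13].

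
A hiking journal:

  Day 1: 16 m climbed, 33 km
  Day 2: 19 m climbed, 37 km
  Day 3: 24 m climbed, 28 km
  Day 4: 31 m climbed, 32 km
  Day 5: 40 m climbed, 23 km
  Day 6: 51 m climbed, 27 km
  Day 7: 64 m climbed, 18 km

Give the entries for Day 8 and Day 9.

79 m climbed, 22 km; 96 m climbed, 13 km

M climbed — differences are 3, 5, 7, … (increasing by 2 each time): 16, 19, 24, 31, 40, 51, 64 → 79 → 96.
Km: 33, 37, 28, 32, 23, 27, 18 → 22 → 13 (alternating steps +4, −9, +4, −9, …).
Putting the parts together: 79 m climbed, 22 km and then 96 m climbed, 13 km.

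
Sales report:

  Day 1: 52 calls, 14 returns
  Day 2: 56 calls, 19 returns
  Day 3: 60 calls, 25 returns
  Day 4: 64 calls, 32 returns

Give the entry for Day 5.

68 calls, 40 returns

Calls: 52, 56, 60, 64 → 68 (+4 each step).
Returns: 14, 19, 25, 32 → 40 (differences are 5, 6, 7, … (increasing by 1 each time)).
Combining the parts gives 68 calls, 40 returns.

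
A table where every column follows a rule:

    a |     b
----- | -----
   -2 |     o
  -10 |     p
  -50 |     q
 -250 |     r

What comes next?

-1250  s

Column a: ×5 each step, so -2, -10, -50, -250 → -1250.
Column b: letters move forward 1 place in the alphabet; o, p, q, r → s.
So the next line is -1250  s.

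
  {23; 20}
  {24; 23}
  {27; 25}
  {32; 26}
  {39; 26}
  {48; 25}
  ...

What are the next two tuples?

{59; 23}, {72; 20}

First slot — differences are 1, 3, 5, … (increasing by 2 each time): 23, 24, 27, 32, 39, 48 → 59 → 72.
Second slot goes 20, 23, 25, 26, 26, 25 → 23 → 20 (differences are 3, 2, 1, … (decreasing by 1 each time)).
So the next two tuples are {59; 23} and {72; 20}.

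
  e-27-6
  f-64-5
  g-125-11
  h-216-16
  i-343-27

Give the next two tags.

j-512-43 then k-729-70

Letter: letters move forward 1 place in the alphabet, so e, f, g, h, i → j → k.
Second component: perfect cubes: 3³, 4³, 5³, …; 27, 64, 125, 216, 343 → 512 → 729.
Third component: each term is the sum of the two before it, so 6, 5, 11, 16, 27 → 43 → 70.
So the next two tags are j-512-43 and k-729-70.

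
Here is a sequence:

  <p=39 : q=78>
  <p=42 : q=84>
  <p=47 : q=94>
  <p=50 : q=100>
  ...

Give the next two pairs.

<p=55 : q=110>, <p=58 : q=116>

P: alternating steps +3, +5, +3, +5, …; 39, 42, 47, 50 → 55 → 58.
Q: always 2 × the p, so 78, 84, 94, 100 → 110 → 116.
So the next two pairs are <p=55 : q=110> and <p=58 : q=116>.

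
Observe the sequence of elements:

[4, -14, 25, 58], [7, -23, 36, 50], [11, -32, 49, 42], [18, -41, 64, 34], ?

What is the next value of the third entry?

81

Third entry goes 25, 36, 49, 64 → 81 (perfect squares: 5², 6², 7², …).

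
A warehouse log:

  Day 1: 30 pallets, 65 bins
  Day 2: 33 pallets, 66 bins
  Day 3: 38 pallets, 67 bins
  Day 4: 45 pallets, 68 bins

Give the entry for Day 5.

Pallets: 30, 33, 38, 45 → 54 (differences are 3, 5, 7, … (increasing by 2 each time)).
Bins — +1 each step: 65, 66, 67, 68 → 69.
So the next row is 54 pallets, 69 bins.

54 pallets, 69 bins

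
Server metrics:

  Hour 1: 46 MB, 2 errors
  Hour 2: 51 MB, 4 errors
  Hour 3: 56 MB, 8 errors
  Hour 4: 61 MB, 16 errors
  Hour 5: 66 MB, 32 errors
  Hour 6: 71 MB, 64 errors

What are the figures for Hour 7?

76 MB, 128 errors

MB goes 46, 51, 56, 61, 66, 71 → 76 (+5 each step).
Errors: ×2 each step; 2, 4, 8, 16, 32, 64 → 128.
Combining the parts gives 76 MB, 128 errors.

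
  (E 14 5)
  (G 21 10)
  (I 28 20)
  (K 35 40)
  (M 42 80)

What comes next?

Letter — letters move forward 2 places in the alphabet: E, G, I, K, M → O.
Second slot: 14, 21, 28, 35, 42 → 49 (+7 each step).
Third slot: 5, 10, 20, 40, 80 → 160 (×2 each step).
Putting it together: (O 49 160).

(O 49 160)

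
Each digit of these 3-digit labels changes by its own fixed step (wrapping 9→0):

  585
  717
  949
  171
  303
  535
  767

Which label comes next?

First digit: +2 each step, mod 10, so 5, 7, 9, 1, 3, 5, 7 → 9.
Second digit — +3 each step, mod 10: 8, 1, 4, 7, 0, 3, 6 → 9.
Third digit goes 5, 7, 9, 1, 3, 5, 7 → 9 (+2 each step, mod 10).
Putting it together: 999.

999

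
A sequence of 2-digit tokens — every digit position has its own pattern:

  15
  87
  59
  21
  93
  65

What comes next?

For the first digit, −3 each step, mod 10: 1, 8, 5, 2, 9, 6 → 3.
For the second digit, +2 each step, mod 10: 5, 7, 9, 1, 3, 5 → 7.
Combining the parts gives 37.

37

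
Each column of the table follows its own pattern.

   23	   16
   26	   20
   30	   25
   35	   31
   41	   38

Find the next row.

48  46

For the first component, differences are 3, 4, 5, … (increasing by 1 each time): 23, 26, 30, 35, 41 → 48.
Second component: 16, 20, 25, 31, 38 → 46 (differences are 4, 5, 6, … (increasing by 1 each time)).
Combining the parts gives 48  46.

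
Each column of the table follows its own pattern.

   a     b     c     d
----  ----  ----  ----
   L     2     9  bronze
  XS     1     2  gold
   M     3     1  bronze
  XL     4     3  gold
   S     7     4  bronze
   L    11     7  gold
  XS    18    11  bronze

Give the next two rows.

M  29  18  gold; XL  47  29  bronze

Column a: L, XS, M, XL, S, L, XS → M → XL (repeats L → XS → M → XL → S).
Column b: each term is the sum of the two before it; 2, 1, 3, 4, 7, 11, 18 → 29 → 47.
Column c: always the previous value of the column b; 9, 2, 1, 3, 4, 7, 11 → 18 → 29.
Column d — alternates bronze ↔ gold: bronze, gold, bronze, gold, bronze, gold, bronze → gold → bronze.
Putting the parts together: M  29  18  gold and then XL  47  29  bronze.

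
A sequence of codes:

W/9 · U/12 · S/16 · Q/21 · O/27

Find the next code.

Letter: W, U, S, Q, O → M (letters move back 2 places in the alphabet).
Second component goes 9, 12, 16, 21, 27 → 34 (differences are 3, 4, 5, … (increasing by 1 each time)).
So the next code is M/34.

M/34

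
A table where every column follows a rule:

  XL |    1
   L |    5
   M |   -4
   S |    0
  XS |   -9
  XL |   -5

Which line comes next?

Size — repeats XL → L → M → S → XS: XL, L, M, S, XS, XL → L.
Second component goes 1, 5, -4, 0, -9, -5 → -14 (alternating steps +4, −9, +4, −9, …).
Combining the parts gives L  -14.

L  -14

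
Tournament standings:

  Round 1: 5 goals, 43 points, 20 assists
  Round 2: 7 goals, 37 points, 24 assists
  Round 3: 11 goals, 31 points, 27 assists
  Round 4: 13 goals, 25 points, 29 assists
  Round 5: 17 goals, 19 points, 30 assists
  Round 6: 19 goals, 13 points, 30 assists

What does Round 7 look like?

23 goals, 7 points, 29 assists

Goals: alternating steps +2, +4, +2, +4, …, so 5, 7, 11, 13, 17, 19 → 23.
Points goes 43, 37, 31, 25, 19, 13 → 7 (−6 each step).
For the assists, differences are 4, 3, 2, … (decreasing by 1 each time): 20, 24, 27, 29, 30, 30 → 29.
So the next record is 23 goals, 7 points, 29 assists.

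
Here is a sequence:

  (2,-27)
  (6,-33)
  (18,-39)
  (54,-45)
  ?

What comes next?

First slot — ×3 each step: 2, 6, 18, 54 → 162.
Second slot: -27, -33, -39, -45 → -51 (−6 each step).
So the next tuple is (162,-51).

(162,-51)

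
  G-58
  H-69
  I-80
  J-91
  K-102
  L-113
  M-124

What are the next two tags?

Letter: letters move forward 1 place in the alphabet, so G, H, I, J, K, L, M → N → O.
Second component goes 58, 69, 80, 91, 102, 113, 124 → 135 → 146 (+11 each step).
Putting the parts together: N-135 and then O-146.

N-135 then O-146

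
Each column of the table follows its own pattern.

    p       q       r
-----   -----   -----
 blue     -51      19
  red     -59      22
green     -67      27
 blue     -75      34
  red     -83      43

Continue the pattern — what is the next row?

green  -91  54

Column p: blue, red, green, blue, red → green (repeats blue → red → green).
Column q: −8 each step; -51, -59, -67, -75, -83 → -91.
Column r goes 19, 22, 27, 34, 43 → 54 (differences are 3, 5, 7, … (increasing by 2 each time)).
Putting it together: green  -91  54.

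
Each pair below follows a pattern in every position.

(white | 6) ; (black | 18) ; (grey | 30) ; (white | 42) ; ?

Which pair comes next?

(black | 54)

Shade: repeats white → black → grey; white, black, grey, white → black.
Second part — +12 each step: 6, 18, 30, 42 → 54.
Combining the parts gives (black | 54).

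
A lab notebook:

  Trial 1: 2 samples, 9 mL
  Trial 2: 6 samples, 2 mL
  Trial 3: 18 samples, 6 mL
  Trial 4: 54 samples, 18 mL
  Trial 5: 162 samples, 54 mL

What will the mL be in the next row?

Samples: ×3 each step; 2, 6, 18, 54, 162 → 486.
ML: always the previous value of the samples; 9, 2, 6, 18, 54 → 162.

162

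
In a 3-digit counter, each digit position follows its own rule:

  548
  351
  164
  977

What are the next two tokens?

First digit: −2 each step, mod 10; 5, 3, 1, 9 → 7 → 5.
Second digit: +1 each step, mod 10; 4, 5, 6, 7 → 8 → 9.
For the third digit, +3 each step, mod 10: 8, 1, 4, 7 → 0 → 3.
Putting the parts together: 780 and then 593.

780, 593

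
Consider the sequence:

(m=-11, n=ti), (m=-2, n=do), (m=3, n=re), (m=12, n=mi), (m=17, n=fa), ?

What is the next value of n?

For the n, runs through the solfège scale do→ti: ti, do, re, mi, fa → sol.

sol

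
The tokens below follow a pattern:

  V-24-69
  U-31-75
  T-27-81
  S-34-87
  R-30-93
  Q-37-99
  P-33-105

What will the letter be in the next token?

Letter: letters move back 1 place in the alphabet, so V, U, T, S, R, Q, P → O.

O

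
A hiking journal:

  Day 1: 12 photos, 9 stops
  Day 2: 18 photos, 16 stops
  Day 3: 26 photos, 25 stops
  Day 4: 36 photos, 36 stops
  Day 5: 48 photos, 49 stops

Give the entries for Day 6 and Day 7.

62 photos, 64 stops; 78 photos, 81 stops

Photos — differences are 6, 8, 10, … (increasing by 2 each time): 12, 18, 26, 36, 48 → 62 → 78.
Stops: perfect squares: 3², 4², 5², …; 9, 16, 25, 36, 49 → 64 → 81.
Putting the parts together: 62 photos, 64 stops and then 78 photos, 81 stops.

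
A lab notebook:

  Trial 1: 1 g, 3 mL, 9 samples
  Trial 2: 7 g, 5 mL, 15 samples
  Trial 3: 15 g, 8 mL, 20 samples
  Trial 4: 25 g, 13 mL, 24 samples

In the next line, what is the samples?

27

Samples goes 9, 15, 20, 24 → 27 (differences are 6, 5, 4, … (decreasing by 1 each time)).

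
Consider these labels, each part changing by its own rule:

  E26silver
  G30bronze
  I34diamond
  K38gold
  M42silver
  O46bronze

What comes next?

Q50diamond

Letter goes E, G, I, K, M, O → Q (letters move forward 2 places in the alphabet).
For the second component, +4 each step: 26, 30, 34, 38, 42, 46 → 50.
Rank: repeats silver → bronze → diamond → gold; silver, bronze, diamond, gold, silver, bronze → diamond.
So the next label is Q50diamond.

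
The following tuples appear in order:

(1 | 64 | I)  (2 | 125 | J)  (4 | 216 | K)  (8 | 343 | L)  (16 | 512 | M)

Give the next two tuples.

(32 | 729 | N), (64 | 1000 | O)

First entry: 1, 2, 4, 8, 16 → 32 → 64 (×2 each step).
Second entry: perfect cubes: 4³, 5³, 6³, …, so 64, 125, 216, 343, 512 → 729 → 1000.
Letter: I, J, K, L, M → N → O (letters move forward 1 place in the alphabet).
So the next two tuples are (32 | 729 | N) and (64 | 1000 | O).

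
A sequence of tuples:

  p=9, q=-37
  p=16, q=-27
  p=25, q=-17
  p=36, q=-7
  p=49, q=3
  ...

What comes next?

P: perfect squares: 3², 4², 5², …; 9, 16, 25, 36, 49 → 64.
Q: +10 each step, so -37, -27, -17, -7, 3 → 13.
Combining the parts gives p=64, q=13.

p=64, q=13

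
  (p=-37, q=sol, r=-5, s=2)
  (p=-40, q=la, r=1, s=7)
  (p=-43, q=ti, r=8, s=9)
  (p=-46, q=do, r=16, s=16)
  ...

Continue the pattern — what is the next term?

(p=-49, q=re, r=25, s=25)

P: −3 each step, so -37, -40, -43, -46 → -49.
Q: runs through the solfège scale do→ti; sol, la, ti, do → re.
R: -5, 1, 8, 16 → 25 (differences are 6, 7, 8, … (increasing by 1 each time)).
S: each term is the sum of the two before it, so 2, 7, 9, 16 → 25.
So the next term is (p=-49, q=re, r=25, s=25).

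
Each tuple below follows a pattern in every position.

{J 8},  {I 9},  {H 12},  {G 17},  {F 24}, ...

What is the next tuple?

{E 33}

For the letter, letters move back 1 place in the alphabet: J, I, H, G, F → E.
Second slot — differences are 1, 3, 5, … (increasing by 2 each time): 8, 9, 12, 17, 24 → 33.
So the next tuple is {E 33}.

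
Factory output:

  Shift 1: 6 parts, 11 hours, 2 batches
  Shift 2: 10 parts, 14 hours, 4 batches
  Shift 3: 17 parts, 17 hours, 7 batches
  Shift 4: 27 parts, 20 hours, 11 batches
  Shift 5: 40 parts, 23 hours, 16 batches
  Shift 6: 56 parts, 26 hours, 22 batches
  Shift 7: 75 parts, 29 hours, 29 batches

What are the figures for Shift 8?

Parts: 6, 10, 17, 27, 40, 56, 75 → 97 (differences are 4, 7, 10, … (increasing by 3 each time)).
Hours: +3 each step, so 11, 14, 17, 20, 23, 26, 29 → 32.
Batches: differences are 2, 3, 4, … (increasing by 1 each time), so 2, 4, 7, 11, 16, 22, 29 → 37.
So the next record is 97 parts, 32 hours, 37 batches.

97 parts, 32 hours, 37 batches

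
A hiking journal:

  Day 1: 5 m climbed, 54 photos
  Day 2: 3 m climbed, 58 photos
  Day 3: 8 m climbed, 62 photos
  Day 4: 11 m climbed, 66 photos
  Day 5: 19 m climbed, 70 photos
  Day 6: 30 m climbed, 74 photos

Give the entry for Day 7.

For the m climbed, each term is the sum of the two before it: 5, 3, 8, 11, 19, 30 → 49.
Photos — +4 each step: 54, 58, 62, 66, 70, 74 → 78.
Combining the parts gives 49 m climbed, 78 photos.

49 m climbed, 78 photos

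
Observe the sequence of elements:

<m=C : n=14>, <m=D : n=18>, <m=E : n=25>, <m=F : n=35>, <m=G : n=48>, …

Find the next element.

M: letters move forward 1 place in the alphabet; C, D, E, F, G → H.
N: differences are 4, 7, 10, … (increasing by 3 each time); 14, 18, 25, 35, 48 → 64.
Combining the parts gives <m=H : n=64>.

<m=H : n=64>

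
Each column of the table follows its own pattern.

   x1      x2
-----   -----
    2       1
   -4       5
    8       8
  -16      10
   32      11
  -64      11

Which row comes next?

128  10

For the column x1, ×(-2) each step: 2, -4, 8, -16, 32, -64 → 128.
Column x2: 1, 5, 8, 10, 11, 11 → 10 (differences are 4, 3, 2, … (decreasing by 1 each time)).
So the next row is 128  10.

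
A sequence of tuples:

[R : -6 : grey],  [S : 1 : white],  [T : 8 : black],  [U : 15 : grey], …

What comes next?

[V : 22 : white]

For the letter, letters move forward 1 place in the alphabet: R, S, T, U → V.
Second coordinate: -6, 1, 8, 15 → 22 (+7 each step).
Shade: repeats grey → white → black, so grey, white, black, grey → white.
Putting it together: [V : 22 : white].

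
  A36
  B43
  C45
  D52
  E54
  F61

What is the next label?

Letter goes A, B, C, D, E, F → G (letters move forward 1 place in the alphabet).
For the second component, alternating steps +7, +2, +7, +2, …: 36, 43, 45, 52, 54, 61 → 63.
So the next label is G63.

G63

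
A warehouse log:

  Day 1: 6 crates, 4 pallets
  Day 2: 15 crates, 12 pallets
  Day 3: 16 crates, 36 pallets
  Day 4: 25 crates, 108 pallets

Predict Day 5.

26 crates, 324 pallets

Crates goes 6, 15, 16, 25 → 26 (alternating steps +9, +1, +9, +1, …).
Pallets goes 4, 12, 36, 108 → 324 (×3 each step).
Combining the parts gives 26 crates, 324 pallets.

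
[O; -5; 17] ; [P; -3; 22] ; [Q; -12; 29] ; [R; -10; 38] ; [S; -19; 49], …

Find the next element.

[T; -17; 62]

Letter — letters move forward 1 place in the alphabet: O, P, Q, R, S → T.
Second slot: -5, -3, -12, -10, -19 → -17 (alternating steps +2, −9, +2, −9, …).
For the third slot, differences are 5, 7, 9, … (increasing by 2 each time): 17, 22, 29, 38, 49 → 62.
Putting it together: [T; -17; 62].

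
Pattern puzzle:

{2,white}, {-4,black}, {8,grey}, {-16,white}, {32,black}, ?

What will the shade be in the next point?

For the shade, repeats white → black → grey: white, black, grey, white, black → grey.

grey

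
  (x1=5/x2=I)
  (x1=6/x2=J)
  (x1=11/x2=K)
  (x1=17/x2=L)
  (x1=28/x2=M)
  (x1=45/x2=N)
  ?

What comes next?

X1 goes 5, 6, 11, 17, 28, 45 → 73 (each term is the sum of the two before it).
X2: letters move forward 1 place in the alphabet; I, J, K, L, M, N → O.
Combining the parts gives (x1=73/x2=O).

(x1=73/x2=O)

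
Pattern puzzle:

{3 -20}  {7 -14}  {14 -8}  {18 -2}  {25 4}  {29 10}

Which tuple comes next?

First slot goes 3, 7, 14, 18, 25, 29 → 36 (alternating steps +4, +7, +4, +7, …).
Second slot: +6 each step, so -20, -14, -8, -2, 4, 10 → 16.
So the next tuple is {36 16}.

{36 16}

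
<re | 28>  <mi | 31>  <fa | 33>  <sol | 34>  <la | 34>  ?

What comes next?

Note: runs through the solfège scale do→ti, so re, mi, fa, sol, la → ti.
Second part: 28, 31, 33, 34, 34 → 33 (differences are 3, 2, 1, … (decreasing by 1 each time)).
So the next point is <ti | 33>.

<ti | 33>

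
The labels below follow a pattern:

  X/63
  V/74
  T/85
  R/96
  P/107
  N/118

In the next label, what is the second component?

Letter goes X, V, T, R, P, N → L (letters move back 2 places in the alphabet).
Second component: +11 each step, so 63, 74, 85, 96, 107, 118 → 129.

129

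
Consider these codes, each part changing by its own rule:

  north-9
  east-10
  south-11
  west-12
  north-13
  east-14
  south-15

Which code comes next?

Direction: north, east, south, west, north, east, south → west (repeats north → east → south → west).
Second component: +1 each step; 9, 10, 11, 12, 13, 14, 15 → 16.
Putting it together: west-16.

west-16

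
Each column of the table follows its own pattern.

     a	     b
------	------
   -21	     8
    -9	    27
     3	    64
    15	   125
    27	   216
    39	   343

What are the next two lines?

For the column a, +12 each step: -21, -9, 3, 15, 27, 39 → 51 → 63.
Column b: 8, 27, 64, 125, 216, 343 → 512 → 729 (perfect cubes: 2³, 3³, 4³, …).
So the next two lines are 51  512 and 63  729.

51  512; 63  729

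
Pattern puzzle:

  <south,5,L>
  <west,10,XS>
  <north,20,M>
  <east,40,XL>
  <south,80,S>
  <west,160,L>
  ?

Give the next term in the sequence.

<north,320,XS>

Direction: repeats south → west → north → east; south, west, north, east, south, west → north.
Second part — ×2 each step: 5, 10, 20, 40, 80, 160 → 320.
Size: L, XS, M, XL, S, L → XS (repeats L → XS → M → XL → S).
Putting it together: <north,320,XS>.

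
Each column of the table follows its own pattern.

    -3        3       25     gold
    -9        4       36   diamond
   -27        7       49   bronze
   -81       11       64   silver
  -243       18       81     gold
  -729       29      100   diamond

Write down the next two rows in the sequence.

First component goes -3, -9, -27, -81, -243, -729 → -2187 → -6561 (×3 each step).
Second component — each term is the sum of the two before it: 3, 4, 7, 11, 18, 29 → 47 → 76.
Third component: perfect squares: 5², 6², 7², …, so 25, 36, 49, 64, 81, 100 → 121 → 144.
Rank — repeats gold → diamond → bronze → silver: gold, diamond, bronze, silver, gold, diamond → bronze → silver.
So the next two rows are -2187  47  121  bronze and -6561  76  144  silver.

-2187  47  121  bronze; -6561  76  144  silver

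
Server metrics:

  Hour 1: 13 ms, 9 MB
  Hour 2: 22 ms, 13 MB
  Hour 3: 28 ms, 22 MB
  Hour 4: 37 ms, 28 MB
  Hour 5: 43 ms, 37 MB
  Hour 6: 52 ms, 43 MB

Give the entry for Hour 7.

Ms goes 13, 22, 28, 37, 43, 52 → 58 (alternating steps +9, +6, +9, +6, …).
For the MB, always the previous value of the ms: 9, 13, 22, 28, 37, 43 → 52.
So the next line is 58 ms, 52 MB.

58 ms, 52 MB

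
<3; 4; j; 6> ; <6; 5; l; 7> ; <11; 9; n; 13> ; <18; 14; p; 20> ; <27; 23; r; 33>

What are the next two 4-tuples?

<38; 37; t; 53>, <51; 60; v; 86>

First component — differences are 3, 5, 7, … (increasing by 2 each time): 3, 6, 11, 18, 27 → 38 → 51.
Second component goes 4, 5, 9, 14, 23 → 37 → 60 (each term is the sum of the two before it).
Letter goes j, l, n, p, r → t → v (letters move forward 2 places in the alphabet).
Fourth component: each term is the sum of the two before it; 6, 7, 13, 20, 33 → 53 → 86.
So the next two 4-tuples are <38; 37; t; 53> and <51; 60; v; 86>.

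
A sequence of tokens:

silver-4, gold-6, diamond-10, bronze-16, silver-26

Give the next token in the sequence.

gold-42

Rank: silver, gold, diamond, bronze, silver → gold (repeats silver → gold → diamond → bronze).
Second component: each term is the sum of the two before it, so 4, 6, 10, 16, 26 → 42.
Combining the parts gives gold-42.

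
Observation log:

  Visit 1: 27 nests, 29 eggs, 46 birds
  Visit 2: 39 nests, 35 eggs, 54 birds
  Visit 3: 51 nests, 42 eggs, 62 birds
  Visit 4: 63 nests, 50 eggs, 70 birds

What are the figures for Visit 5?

Nests — +12 each step: 27, 39, 51, 63 → 75.
Eggs: 29, 35, 42, 50 → 59 (differences are 6, 7, 8, … (increasing by 1 each time)).
Birds goes 46, 54, 62, 70 → 78 (+8 each step).
Combining the parts gives 75 nests, 59 eggs, 78 birds.

75 nests, 59 eggs, 78 birds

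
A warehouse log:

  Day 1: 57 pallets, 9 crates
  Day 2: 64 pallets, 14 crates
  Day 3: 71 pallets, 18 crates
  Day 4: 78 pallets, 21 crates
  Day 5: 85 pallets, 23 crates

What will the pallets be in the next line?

92

Pallets: +7 each step; 57, 64, 71, 78, 85 → 92.
Crates: differences are 5, 4, 3, … (decreasing by 1 each time); 9, 14, 18, 21, 23 → 24.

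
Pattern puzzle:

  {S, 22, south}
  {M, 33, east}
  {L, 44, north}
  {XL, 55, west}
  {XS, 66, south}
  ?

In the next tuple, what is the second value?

Size: runs through clothing sizes XS→XL, so S, M, L, XL, XS → S.
Second value: +11 each step, so 22, 33, 44, 55, 66 → 77.
Direction goes south, east, north, west, south → east (repeats south → east → north → west).

77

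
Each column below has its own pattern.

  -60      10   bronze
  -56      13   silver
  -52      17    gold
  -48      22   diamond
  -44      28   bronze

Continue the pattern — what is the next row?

-40  35  silver

First component: +4 each step; -60, -56, -52, -48, -44 → -40.
Second component: differences are 3, 4, 5, … (increasing by 1 each time), so 10, 13, 17, 22, 28 → 35.
For the rank, repeats bronze → silver → gold → diamond: bronze, silver, gold, diamond, bronze → silver.
Putting it together: -40  35  silver.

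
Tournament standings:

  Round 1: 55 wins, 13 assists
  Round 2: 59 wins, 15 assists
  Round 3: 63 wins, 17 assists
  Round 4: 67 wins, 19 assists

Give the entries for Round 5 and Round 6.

For the wins, +4 each step: 55, 59, 63, 67 → 71 → 75.
Assists — +2 each step: 13, 15, 17, 19 → 21 → 23.
So the next two records are 71 wins, 21 assists and 75 wins, 23 assists.

71 wins, 21 assists; 75 wins, 23 assists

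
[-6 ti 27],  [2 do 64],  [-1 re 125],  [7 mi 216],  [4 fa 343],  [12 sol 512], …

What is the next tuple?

First coordinate goes -6, 2, -1, 7, 4, 12 → 9 (alternating steps +8, −3, +8, −3, …).
Note: runs through the solfège scale do→ti; ti, do, re, mi, fa, sol → la.
Third coordinate goes 27, 64, 125, 216, 343, 512 → 729 (perfect cubes: 3³, 4³, 5³, …).
Combining the parts gives [9 la 729].

[9 la 729]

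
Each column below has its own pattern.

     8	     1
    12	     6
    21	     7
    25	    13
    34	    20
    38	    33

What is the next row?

47  53

First component — alternating steps +4, +9, +4, +9, …: 8, 12, 21, 25, 34, 38 → 47.
Second component: each term is the sum of the two before it; 1, 6, 7, 13, 20, 33 → 53.
Putting it together: 47  53.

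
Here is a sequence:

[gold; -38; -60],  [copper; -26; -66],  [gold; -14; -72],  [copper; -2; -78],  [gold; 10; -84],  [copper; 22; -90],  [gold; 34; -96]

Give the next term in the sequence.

For the metal, alternates gold ↔ copper: gold, copper, gold, copper, gold, copper, gold → copper.
Second value: +12 each step; -38, -26, -14, -2, 10, 22, 34 → 46.
For the third value, −6 each step: -60, -66, -72, -78, -84, -90, -96 → -102.
Combining the parts gives [copper; 46; -102].

[copper; 46; -102]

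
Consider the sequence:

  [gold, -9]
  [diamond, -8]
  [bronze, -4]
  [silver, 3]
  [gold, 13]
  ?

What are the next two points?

[diamond, 26], [bronze, 42]

For the rank, repeats gold → diamond → bronze → silver: gold, diamond, bronze, silver, gold → diamond → bronze.
Second coordinate: differences are 1, 4, 7, … (increasing by 3 each time); -9, -8, -4, 3, 13 → 26 → 42.
Putting the parts together: [diamond, 26] and then [bronze, 42].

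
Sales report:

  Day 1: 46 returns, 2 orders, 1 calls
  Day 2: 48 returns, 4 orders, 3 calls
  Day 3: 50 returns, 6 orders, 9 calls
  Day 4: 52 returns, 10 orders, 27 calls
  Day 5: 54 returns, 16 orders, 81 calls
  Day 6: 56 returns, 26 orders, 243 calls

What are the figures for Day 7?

58 returns, 42 orders, 729 calls

Returns: +2 each step, so 46, 48, 50, 52, 54, 56 → 58.
Orders: each term is the sum of the two before it, so 2, 4, 6, 10, 16, 26 → 42.
Calls — ×3 each step: 1, 3, 9, 27, 81, 243 → 729.
Combining the parts gives 58 returns, 42 orders, 729 calls.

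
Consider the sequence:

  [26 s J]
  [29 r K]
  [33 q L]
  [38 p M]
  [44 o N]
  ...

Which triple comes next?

First part — differences are 3, 4, 5, … (increasing by 1 each time): 26, 29, 33, 38, 44 → 51.
First letter: letters move back 1 place in the alphabet, so s, r, q, p, o → n.
Second letter: letters move forward 1 place in the alphabet, so J, K, L, M, N → O.
Putting it together: [51 n O].

[51 n O]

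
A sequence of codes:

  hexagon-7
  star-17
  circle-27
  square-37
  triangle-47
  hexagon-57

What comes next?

Shape: repeats hexagon → star → circle → square → triangle; hexagon, star, circle, square, triangle, hexagon → star.
Second component: 7, 17, 27, 37, 47, 57 → 67 (+10 each step).
Combining the parts gives star-67.

star-67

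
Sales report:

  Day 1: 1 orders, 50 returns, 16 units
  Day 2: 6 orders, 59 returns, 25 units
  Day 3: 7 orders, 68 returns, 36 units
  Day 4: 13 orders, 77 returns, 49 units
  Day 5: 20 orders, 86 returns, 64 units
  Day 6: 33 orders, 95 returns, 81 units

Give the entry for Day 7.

Orders: each term is the sum of the two before it; 1, 6, 7, 13, 20, 33 → 53.
Returns: +9 each step, so 50, 59, 68, 77, 86, 95 → 104.
Units: perfect squares: 4², 5², 6², …, so 16, 25, 36, 49, 64, 81 → 100.
Putting it together: 53 orders, 104 returns, 100 units.

53 orders, 104 returns, 100 units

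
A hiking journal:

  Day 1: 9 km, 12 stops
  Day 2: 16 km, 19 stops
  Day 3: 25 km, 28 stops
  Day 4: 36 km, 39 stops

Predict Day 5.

49 km, 52 stops

Km — perfect squares: 3², 4², 5², …: 9, 16, 25, 36 → 49.
For the stops, always 3 more than the km: 12, 19, 28, 39 → 52.
So the next line is 49 km, 52 stops.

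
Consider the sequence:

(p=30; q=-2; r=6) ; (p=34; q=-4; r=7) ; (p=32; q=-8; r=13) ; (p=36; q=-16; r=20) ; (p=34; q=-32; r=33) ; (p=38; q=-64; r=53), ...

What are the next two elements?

(p=36; q=-128; r=86), (p=40; q=-256; r=139)

For the p, alternating steps +4, −2, +4, −2, …: 30, 34, 32, 36, 34, 38 → 36 → 40.
Q: ×2 each step, so -2, -4, -8, -16, -32, -64 → -128 → -256.
R: each term is the sum of the two before it; 6, 7, 13, 20, 33, 53 → 86 → 139.
Putting the parts together: (p=36; q=-128; r=86) and then (p=40; q=-256; r=139).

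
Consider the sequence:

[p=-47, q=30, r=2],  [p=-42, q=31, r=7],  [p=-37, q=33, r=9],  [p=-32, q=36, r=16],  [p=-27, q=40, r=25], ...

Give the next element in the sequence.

[p=-22, q=45, r=41]

For the p, +5 each step: -47, -42, -37, -32, -27 → -22.
Q — differences are 1, 2, 3, … (increasing by 1 each time): 30, 31, 33, 36, 40 → 45.
R: 2, 7, 9, 16, 25 → 41 (each term is the sum of the two before it).
Putting it together: [p=-22, q=45, r=41].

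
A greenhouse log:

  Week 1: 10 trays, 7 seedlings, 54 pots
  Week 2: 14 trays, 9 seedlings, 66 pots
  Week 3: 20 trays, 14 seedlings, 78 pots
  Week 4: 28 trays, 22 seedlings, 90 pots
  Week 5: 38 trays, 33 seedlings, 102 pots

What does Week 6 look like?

Trays: 10, 14, 20, 28, 38 → 50 (differences are 4, 6, 8, … (increasing by 2 each time)).
Seedlings goes 7, 9, 14, 22, 33 → 47 (differences are 2, 5, 8, … (increasing by 3 each time)).
Pots: +12 each step; 54, 66, 78, 90, 102 → 114.
Combining the parts gives 50 trays, 47 seedlings, 114 pots.

50 trays, 47 seedlings, 114 pots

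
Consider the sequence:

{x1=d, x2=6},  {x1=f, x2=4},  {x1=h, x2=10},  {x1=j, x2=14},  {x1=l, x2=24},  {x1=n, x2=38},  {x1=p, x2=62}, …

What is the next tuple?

{x1=r, x2=100}

X1: letters move forward 2 places in the alphabet, so d, f, h, j, l, n, p → r.
X2: each term is the sum of the two before it, so 6, 4, 10, 14, 24, 38, 62 → 100.
Putting it together: {x1=r, x2=100}.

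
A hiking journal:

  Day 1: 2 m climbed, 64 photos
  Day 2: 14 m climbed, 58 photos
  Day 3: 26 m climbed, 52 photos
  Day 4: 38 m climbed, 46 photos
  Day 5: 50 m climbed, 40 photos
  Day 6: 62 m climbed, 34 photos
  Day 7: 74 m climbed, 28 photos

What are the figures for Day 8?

M climbed goes 2, 14, 26, 38, 50, 62, 74 → 86 (+12 each step).
Photos: −6 each step; 64, 58, 52, 46, 40, 34, 28 → 22.
So the next row is 86 m climbed, 22 photos.

86 m climbed, 22 photos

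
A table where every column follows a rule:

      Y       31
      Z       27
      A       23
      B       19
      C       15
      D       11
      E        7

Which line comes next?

F  3

Letter — letters move forward 1 place in the alphabet, wrapping Z→A: Y, Z, A, B, C, D, E → F.
Second component — −4 each step: 31, 27, 23, 19, 15, 11, 7 → 3.
Combining the parts gives F  3.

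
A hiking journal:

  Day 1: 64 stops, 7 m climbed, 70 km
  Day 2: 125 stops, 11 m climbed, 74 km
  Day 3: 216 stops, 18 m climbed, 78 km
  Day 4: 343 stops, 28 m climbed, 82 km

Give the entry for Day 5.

Stops: 64, 125, 216, 343 → 512 (perfect cubes: 4³, 5³, 6³, …).
M climbed: differences are 4, 7, 10, … (increasing by 3 each time), so 7, 11, 18, 28 → 41.
For the km, +4 each step: 70, 74, 78, 82 → 86.
So the next line is 512 stops, 41 m climbed, 86 km.

512 stops, 41 m climbed, 86 km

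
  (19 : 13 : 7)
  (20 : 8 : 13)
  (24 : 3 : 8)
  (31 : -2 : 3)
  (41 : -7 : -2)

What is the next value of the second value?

-12

Second value — −5 each step: 13, 8, 3, -2, -7 → -12.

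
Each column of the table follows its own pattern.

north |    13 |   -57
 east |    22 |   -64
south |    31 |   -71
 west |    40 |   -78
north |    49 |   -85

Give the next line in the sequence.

For the direction, repeats north → east → south → west: north, east, south, west, north → east.
For the second component, +9 each step: 13, 22, 31, 40, 49 → 58.
Third component: −7 each step; -57, -64, -71, -78, -85 → -92.
Putting it together: east  58  -92.

east  58  -92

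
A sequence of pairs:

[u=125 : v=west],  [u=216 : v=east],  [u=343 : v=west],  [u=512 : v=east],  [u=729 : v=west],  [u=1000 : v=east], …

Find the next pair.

[u=1331 : v=west]

U — perfect cubes: 5³, 6³, 7³, …: 125, 216, 343, 512, 729, 1000 → 1331.
For the v, alternates west ↔ east: west, east, west, east, west, east → west.
Putting it together: [u=1331 : v=west].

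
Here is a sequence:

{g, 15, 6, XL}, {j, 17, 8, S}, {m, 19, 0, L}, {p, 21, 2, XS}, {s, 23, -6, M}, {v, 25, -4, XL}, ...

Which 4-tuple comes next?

Letter — letters move forward 3 places in the alphabet: g, j, m, p, s, v → y.
Second entry — +2 each step: 15, 17, 19, 21, 23, 25 → 27.
For the third entry, alternating steps +2, −8, +2, −8, …: 6, 8, 0, 2, -6, -4 → -12.
Size: repeats XL → S → L → XS → M, so XL, S, L, XS, M, XL → S.
Combining the parts gives {y, 27, -12, S}.

{y, 27, -12, S}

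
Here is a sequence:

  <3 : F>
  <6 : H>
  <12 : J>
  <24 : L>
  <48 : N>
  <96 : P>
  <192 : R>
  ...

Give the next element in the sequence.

<384 : T>

For the first coordinate, ×2 each step: 3, 6, 12, 24, 48, 96, 192 → 384.
Letter — letters move forward 2 places in the alphabet: F, H, J, L, N, P, R → T.
Combining the parts gives <384 : T>.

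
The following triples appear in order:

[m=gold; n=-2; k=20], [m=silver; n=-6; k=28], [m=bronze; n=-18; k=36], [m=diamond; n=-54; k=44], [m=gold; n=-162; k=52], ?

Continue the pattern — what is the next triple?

M: gold, silver, bronze, diamond, gold → silver (repeats gold → silver → bronze → diamond).
N: ×3 each step; -2, -6, -18, -54, -162 → -486.
K: +8 each step; 20, 28, 36, 44, 52 → 60.
Putting it together: [m=silver; n=-486; k=60].

[m=silver; n=-486; k=60]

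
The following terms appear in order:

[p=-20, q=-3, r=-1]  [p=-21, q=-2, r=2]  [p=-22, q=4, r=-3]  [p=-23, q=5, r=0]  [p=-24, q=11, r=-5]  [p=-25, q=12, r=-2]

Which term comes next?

[p=-26, q=18, r=-7]

For the p, −1 each step: -20, -21, -22, -23, -24, -25 → -26.
Q: alternating steps +1, +6, +1, +6, …; -3, -2, 4, 5, 11, 12 → 18.
R: alternating steps +3, −5, +3, −5, …; -1, 2, -3, 0, -5, -2 → -7.
So the next term is [p=-26, q=18, r=-7].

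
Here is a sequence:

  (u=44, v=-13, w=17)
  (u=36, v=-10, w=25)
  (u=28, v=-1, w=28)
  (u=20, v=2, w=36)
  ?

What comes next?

U: −8 each step; 44, 36, 28, 20 → 12.
V goes -13, -10, -1, 2 → 11 (alternating steps +3, +9, +3, +9, …).
W — alternating steps +8, +3, +8, +3, …: 17, 25, 28, 36 → 39.
So the next element is (u=12, v=11, w=39).

(u=12, v=11, w=39)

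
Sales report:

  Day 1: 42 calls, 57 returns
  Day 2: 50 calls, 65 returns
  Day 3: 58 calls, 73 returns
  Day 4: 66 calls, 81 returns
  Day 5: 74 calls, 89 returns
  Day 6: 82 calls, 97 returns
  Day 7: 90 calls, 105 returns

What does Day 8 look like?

Calls: +8 each step; 42, 50, 58, 66, 74, 82, 90 → 98.
Returns goes 57, 65, 73, 81, 89, 97, 105 → 113 (+8 each step).
So the next record is 98 calls, 113 returns.

98 calls, 113 returns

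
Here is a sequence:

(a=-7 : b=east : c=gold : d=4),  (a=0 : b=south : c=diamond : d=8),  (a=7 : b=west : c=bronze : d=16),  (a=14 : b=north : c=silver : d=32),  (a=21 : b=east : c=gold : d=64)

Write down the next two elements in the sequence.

(a=28 : b=south : c=diamond : d=128), (a=35 : b=west : c=bronze : d=256)

A: +7 each step; -7, 0, 7, 14, 21 → 28 → 35.
For the b, repeats east → south → west → north: east, south, west, north, east → south → west.
C — repeats gold → diamond → bronze → silver: gold, diamond, bronze, silver, gold → diamond → bronze.
D: ×2 each step, so 4, 8, 16, 32, 64 → 128 → 256.
Putting the parts together: (a=28 : b=south : c=diamond : d=128) and then (a=35 : b=west : c=bronze : d=256).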